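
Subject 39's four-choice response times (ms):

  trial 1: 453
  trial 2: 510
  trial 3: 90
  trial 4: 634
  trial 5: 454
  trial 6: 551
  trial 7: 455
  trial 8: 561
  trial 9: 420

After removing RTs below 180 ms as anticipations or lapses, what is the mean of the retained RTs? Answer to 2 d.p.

504.75 ms

Excluded: 90
Retained (n=8): Σ = 4038
Mean = 4038/8 = 504.7500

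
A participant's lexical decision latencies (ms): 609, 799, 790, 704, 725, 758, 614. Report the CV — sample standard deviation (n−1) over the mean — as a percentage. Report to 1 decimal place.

n = 7, Σ = 4999, M = 714.1429
Σ(x−M)² = 36182.857; s = √(36182.857/6) = 77.6561
CV = 77.6561 / 714.1429 = 0.10874 = 10.874%

10.9%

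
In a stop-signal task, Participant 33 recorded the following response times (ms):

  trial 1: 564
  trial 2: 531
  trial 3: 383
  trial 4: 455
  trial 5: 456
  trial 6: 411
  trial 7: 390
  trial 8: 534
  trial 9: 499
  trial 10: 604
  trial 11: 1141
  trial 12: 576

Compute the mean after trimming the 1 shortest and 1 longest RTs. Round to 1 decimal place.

502.0 ms

Sorted: 383, 390, 411, 455, 456, 499, 531, 534, 564, 576, 604, 1141
Drop lowest 1 (383) and highest 1 (1141)
Remaining (n=10): Σ = 5020, mean = 5020/10 = 502.000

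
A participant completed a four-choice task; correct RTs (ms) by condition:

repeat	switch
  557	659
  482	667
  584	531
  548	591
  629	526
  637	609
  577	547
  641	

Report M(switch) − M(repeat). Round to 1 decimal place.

M(repeat) = 4655/8 = 581.875
M(switch) = 4130/7 = 590.000
Difference = 590.000 − 581.875 = 8.125 ms

8.1 ms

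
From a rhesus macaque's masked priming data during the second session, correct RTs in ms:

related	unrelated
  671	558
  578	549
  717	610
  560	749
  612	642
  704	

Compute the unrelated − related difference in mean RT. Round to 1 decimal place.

-18.7 ms

M(related) = 3842/6 = 640.333
M(unrelated) = 3108/5 = 621.600
Difference = 621.600 − 640.333 = -18.733 ms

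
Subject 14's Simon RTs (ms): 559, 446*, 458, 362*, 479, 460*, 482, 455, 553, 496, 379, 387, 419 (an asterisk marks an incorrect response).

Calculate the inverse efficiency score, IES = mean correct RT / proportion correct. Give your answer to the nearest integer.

607 ms

Correct trials (n=10): 559, 458, 479, 482, 455, 553, 496, 379, 387, 419
Mean correct RT = 4667/10 = 466.7000 ms
Proportion correct = 10/13
IES = 466.7000 / (10/13) = 606.710 ms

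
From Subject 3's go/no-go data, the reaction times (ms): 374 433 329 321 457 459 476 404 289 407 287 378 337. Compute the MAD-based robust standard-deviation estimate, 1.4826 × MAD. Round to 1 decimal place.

Sorted: 287, 289, 321, 329, 337, 374, 378, 404, 407, 433, 457, 459, 476 → median = 378
|x − 378| sorted: 0, 4, 26, 29, 41, 49, 55, 57, 79, 81, 89, 91, 98 → MAD = 55
Robust SD ≈ 1.4826 × 55 = 81.543

81.5 ms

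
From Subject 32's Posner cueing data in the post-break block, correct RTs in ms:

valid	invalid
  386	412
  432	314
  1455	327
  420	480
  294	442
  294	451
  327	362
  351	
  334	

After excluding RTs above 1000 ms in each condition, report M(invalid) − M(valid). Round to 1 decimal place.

valid: exclude 1455
M(valid) = 2838/8 = 354.750
M(invalid) = 2788/7 = 398.286
Difference = 398.286 − 354.750 = 43.536 ms

43.5 ms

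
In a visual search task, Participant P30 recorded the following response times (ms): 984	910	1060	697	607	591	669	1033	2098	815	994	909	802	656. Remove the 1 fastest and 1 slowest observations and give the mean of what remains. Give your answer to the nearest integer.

845 ms

Sorted: 591, 607, 656, 669, 697, 802, 815, 909, 910, 984, 994, 1033, 1060, 2098
Drop lowest 1 (591) and highest 1 (2098)
Remaining (n=12): Σ = 10136, mean = 10136/12 = 844.667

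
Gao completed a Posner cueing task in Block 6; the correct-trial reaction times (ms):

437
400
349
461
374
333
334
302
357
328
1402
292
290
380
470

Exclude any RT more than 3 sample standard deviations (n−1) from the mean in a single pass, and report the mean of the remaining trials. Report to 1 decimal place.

364.8 ms

n = 15, ΣRT = 6509, M = 433.933
Σ(x−M)² = 1049644.93; s = √(1049644.93/14) = 273.815
Cutoffs: 433.933 ± 3·273.815 → [-387.5, 1255.4]
Outside: 1402 → excluded.
Retained (n=14): Σ = 5107, mean = 5107/14 = 364.786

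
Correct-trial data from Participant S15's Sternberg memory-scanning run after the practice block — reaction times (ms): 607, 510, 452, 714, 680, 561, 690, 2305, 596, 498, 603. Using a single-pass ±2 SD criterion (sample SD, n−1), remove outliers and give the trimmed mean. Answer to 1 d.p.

n = 11, ΣRT = 8216, M = 746.909
Σ(x−M)² = 2739118.91; s = √(2739118.91/10) = 523.366
Cutoffs: 746.909 ± 2·523.366 → [-299.8, 1793.6]
Outside: 2305 → excluded.
Retained (n=10): Σ = 5911, mean = 5911/10 = 591.100

591.1 ms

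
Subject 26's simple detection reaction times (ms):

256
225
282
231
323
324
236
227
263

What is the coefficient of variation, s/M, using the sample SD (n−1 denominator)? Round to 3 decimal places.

0.149

n = 9, Σ = 2367, M = 263.0000
Σ(x−M)² = 12224.000; s = √(12224.000/8) = 39.0896
CV = 39.0896 / 263.0000 = 0.14863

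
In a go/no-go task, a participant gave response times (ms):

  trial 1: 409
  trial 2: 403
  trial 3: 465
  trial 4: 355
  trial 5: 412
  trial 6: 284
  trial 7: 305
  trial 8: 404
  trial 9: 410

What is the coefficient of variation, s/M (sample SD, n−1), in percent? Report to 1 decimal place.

15.0%

n = 9, Σ = 3447, M = 383.0000
Σ(x−M)² = 26480.000; s = √(26480.000/8) = 57.5326
CV = 57.5326 / 383.0000 = 0.15022 = 15.022%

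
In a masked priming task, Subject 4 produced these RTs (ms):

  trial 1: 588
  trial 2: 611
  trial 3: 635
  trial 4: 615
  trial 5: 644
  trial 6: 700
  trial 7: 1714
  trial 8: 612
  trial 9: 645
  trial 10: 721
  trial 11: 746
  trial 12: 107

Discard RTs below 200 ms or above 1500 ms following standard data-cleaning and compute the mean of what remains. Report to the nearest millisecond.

652 ms

Excluded: 107, 1714
Retained (n=10): Σ = 6517
Mean = 6517/10 = 651.7000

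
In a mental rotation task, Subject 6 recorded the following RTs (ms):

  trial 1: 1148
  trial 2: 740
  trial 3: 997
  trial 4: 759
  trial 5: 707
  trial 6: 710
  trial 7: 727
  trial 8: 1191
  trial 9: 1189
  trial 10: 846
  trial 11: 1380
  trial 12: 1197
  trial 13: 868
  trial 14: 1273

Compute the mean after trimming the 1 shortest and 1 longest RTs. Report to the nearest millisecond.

Sorted: 707, 710, 727, 740, 759, 846, 868, 997, 1148, 1189, 1191, 1197, 1273, 1380
Drop lowest 1 (707) and highest 1 (1380)
Remaining (n=12): Σ = 11645, mean = 11645/12 = 970.417

970 ms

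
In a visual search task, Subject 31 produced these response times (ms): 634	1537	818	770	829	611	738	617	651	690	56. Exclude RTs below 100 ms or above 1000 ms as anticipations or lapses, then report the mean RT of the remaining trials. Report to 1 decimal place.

706.4 ms

Excluded: 56, 1537
Retained (n=9): Σ = 6358
Mean = 6358/9 = 706.4444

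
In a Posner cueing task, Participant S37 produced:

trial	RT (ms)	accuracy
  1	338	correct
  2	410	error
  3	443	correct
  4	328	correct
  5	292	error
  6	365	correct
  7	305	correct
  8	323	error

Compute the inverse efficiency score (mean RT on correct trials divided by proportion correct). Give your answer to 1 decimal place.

569.3 ms

Correct trials (n=5): 338, 443, 328, 365, 305
Mean correct RT = 1779/5 = 355.8000 ms
Proportion correct = 5/8
IES = 355.8000 / (5/8) = 569.280 ms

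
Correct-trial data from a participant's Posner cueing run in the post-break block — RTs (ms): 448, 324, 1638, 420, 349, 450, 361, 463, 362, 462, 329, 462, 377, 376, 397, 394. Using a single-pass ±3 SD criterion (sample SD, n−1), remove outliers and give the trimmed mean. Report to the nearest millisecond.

398 ms

n = 16, ΣRT = 7612, M = 475.750
Σ(x−M)² = 1475229.00; s = √(1475229.00/15) = 313.606
Cutoffs: 475.750 ± 3·313.606 → [-465.1, 1416.6]
Outside: 1638 → excluded.
Retained (n=15): Σ = 5974, mean = 5974/15 = 398.267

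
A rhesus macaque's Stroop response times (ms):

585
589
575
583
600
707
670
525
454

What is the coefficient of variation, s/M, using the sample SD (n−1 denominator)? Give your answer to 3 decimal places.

n = 9, Σ = 5288, M = 587.5556
Σ(x−M)² = 43156.222; s = √(43156.222/8) = 73.4474
CV = 73.4474 / 587.5556 = 0.12501

0.125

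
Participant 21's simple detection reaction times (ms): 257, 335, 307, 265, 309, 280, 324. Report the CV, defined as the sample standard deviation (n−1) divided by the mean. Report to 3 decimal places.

n = 7, Σ = 2077, M = 296.7143
Σ(x−M)² = 5329.429; s = √(5329.429/6) = 29.8033
CV = 29.8033 / 296.7143 = 0.10044

0.100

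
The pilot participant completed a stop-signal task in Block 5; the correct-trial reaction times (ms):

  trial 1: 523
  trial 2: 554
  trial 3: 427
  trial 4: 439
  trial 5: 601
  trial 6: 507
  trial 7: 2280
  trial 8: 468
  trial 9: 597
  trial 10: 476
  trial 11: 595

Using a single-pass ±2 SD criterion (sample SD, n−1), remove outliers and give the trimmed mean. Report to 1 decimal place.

518.7 ms

n = 11, ΣRT = 7467, M = 678.818
Σ(x−M)² = 2859443.64; s = √(2859443.64/10) = 534.738
Cutoffs: 678.818 ± 2·534.738 → [-390.7, 1748.3]
Outside: 2280 → excluded.
Retained (n=10): Σ = 5187, mean = 5187/10 = 518.700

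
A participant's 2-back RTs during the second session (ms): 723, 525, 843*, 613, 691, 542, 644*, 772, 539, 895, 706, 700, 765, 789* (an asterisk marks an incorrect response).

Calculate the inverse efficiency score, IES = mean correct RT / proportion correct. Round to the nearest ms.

Correct trials (n=11): 723, 525, 613, 691, 542, 772, 539, 895, 706, 700, 765
Mean correct RT = 7471/11 = 679.1818 ms
Proportion correct = 11/14
IES = 679.1818 / (11/14) = 864.413 ms

864 ms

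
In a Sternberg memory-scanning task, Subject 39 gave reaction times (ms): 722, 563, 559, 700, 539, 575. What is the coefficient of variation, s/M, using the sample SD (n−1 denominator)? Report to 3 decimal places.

n = 6, Σ = 3658, M = 609.6667
Σ(x−M)² = 31719.333; s = √(31719.333/5) = 79.6484
CV = 79.6484 / 609.6667 = 0.13064

0.131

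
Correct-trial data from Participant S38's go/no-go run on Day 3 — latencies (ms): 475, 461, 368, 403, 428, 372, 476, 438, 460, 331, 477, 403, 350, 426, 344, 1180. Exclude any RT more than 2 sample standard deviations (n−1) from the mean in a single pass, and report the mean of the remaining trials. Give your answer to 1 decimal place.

414.1 ms

n = 16, ΣRT = 7392, M = 462.000
Σ(x−M)² = 586674.00; s = √(586674.00/15) = 197.767
Cutoffs: 462.000 ± 2·197.767 → [66.5, 857.5]
Outside: 1180 → excluded.
Retained (n=15): Σ = 6212, mean = 6212/15 = 414.133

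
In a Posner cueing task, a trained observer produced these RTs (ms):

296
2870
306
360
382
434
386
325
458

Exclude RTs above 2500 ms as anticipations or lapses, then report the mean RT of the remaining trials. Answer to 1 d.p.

368.4 ms

Excluded: 2870
Retained (n=8): Σ = 2947
Mean = 2947/8 = 368.3750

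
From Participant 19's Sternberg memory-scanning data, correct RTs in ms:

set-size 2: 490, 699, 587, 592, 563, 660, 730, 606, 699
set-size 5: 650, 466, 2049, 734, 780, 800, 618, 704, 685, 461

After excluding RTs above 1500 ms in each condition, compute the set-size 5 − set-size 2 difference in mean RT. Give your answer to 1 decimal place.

30.2 ms

set-size 5: exclude 2049
M(set-size 2) = 5626/9 = 625.111
M(set-size 5) = 5898/9 = 655.333
Difference = 655.333 − 625.111 = 30.222 ms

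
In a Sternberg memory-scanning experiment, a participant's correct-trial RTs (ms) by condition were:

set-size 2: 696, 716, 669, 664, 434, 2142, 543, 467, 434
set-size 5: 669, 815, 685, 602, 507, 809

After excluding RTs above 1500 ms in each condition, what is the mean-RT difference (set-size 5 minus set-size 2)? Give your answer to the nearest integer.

103 ms

set-size 2: exclude 2142
M(set-size 2) = 4623/8 = 577.875
M(set-size 5) = 4087/6 = 681.167
Difference = 681.167 − 577.875 = 103.292 ms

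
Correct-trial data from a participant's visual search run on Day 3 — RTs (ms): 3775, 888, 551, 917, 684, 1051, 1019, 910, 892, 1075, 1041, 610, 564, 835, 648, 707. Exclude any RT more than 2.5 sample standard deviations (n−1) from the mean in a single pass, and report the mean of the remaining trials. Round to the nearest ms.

826 ms

n = 16, ΣRT = 16167, M = 1010.438
Σ(x−M)² = 8628977.94; s = √(8628977.94/15) = 758.462
Cutoffs: 1010.438 ± 2.5·758.462 → [-885.7, 2906.6]
Outside: 3775 → excluded.
Retained (n=15): Σ = 12392, mean = 12392/15 = 826.133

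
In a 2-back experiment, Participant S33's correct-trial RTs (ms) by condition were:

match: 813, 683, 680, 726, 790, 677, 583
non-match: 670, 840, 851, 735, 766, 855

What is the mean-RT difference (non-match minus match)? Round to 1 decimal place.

78.7 ms

M(match) = 4952/7 = 707.429
M(non-match) = 4717/6 = 786.167
Difference = 786.167 − 707.429 = 78.738 ms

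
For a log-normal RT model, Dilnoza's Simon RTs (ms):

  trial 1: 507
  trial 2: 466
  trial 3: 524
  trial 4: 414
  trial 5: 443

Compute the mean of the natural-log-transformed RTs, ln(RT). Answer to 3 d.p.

6.151

ln(RT): 6.2285, 6.1442, 6.2615, 6.0259, 6.0936
Σ ln(RT) = 30.7536
Mean = 30.7536/5 = 6.15072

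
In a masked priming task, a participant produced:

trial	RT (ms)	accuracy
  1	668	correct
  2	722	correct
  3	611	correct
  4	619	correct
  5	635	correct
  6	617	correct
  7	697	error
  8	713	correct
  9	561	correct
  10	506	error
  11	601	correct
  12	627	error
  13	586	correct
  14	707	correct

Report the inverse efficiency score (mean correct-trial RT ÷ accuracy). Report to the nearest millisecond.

815 ms

Correct trials (n=11): 668, 722, 611, 619, 635, 617, 713, 561, 601, 586, 707
Mean correct RT = 7040/11 = 640.0000 ms
Proportion correct = 11/14
IES = 640.0000 / (11/14) = 814.545 ms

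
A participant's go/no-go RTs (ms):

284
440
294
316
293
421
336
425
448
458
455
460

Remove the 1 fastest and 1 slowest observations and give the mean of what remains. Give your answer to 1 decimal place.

Sorted: 284, 293, 294, 316, 336, 421, 425, 440, 448, 455, 458, 460
Drop lowest 1 (284) and highest 1 (460)
Remaining (n=10): Σ = 3886, mean = 3886/10 = 388.600

388.6 ms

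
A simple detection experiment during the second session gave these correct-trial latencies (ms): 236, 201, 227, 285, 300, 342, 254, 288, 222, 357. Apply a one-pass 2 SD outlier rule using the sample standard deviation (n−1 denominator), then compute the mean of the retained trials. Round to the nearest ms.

n = 10, ΣRT = 2712, M = 271.200
Σ(x−M)² = 24513.60; s = √(24513.60/9) = 52.189
Cutoffs: 271.200 ± 2·52.189 → [166.8, 375.6]
No RTs fall outside the cutoffs; all 10 retained. Mean = 2712/10 = 271.200

271 ms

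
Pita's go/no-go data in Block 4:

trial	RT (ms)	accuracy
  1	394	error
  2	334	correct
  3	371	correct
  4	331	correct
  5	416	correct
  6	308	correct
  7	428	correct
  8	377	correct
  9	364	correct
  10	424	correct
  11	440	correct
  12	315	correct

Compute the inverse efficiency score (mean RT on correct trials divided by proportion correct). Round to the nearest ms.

407 ms

Correct trials (n=11): 334, 371, 331, 416, 308, 428, 377, 364, 424, 440, 315
Mean correct RT = 4108/11 = 373.4545 ms
Proportion correct = 11/12
IES = 373.4545 / (11/12) = 407.405 ms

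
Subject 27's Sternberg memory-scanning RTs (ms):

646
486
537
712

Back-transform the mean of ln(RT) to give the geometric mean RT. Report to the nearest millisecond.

ln(RT): 6.4708, 6.1862, 6.2860, 6.5681
Mean ln(RT) = 25.5111/4 = 6.37777
Geometric mean = exp(6.37777) = 588.61 ms

589 ms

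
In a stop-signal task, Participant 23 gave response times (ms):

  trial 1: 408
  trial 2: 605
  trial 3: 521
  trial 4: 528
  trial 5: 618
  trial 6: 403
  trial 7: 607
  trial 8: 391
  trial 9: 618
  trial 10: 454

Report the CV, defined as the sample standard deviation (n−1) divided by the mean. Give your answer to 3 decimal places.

n = 10, Σ = 5153, M = 515.3000
Σ(x−M)² = 81076.100; s = √(81076.100/9) = 94.9129
CV = 94.9129 / 515.3000 = 0.18419

0.184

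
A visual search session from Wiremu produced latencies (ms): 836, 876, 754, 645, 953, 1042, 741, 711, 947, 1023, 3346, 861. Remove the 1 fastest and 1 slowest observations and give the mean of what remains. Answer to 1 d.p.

Sorted: 645, 711, 741, 754, 836, 861, 876, 947, 953, 1023, 1042, 3346
Drop lowest 1 (645) and highest 1 (3346)
Remaining (n=10): Σ = 8744, mean = 8744/10 = 874.400

874.4 ms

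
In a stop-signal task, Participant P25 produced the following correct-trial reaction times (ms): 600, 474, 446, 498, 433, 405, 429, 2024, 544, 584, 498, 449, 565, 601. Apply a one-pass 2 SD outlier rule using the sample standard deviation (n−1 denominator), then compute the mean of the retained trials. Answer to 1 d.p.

502.0 ms

n = 14, ΣRT = 8550, M = 610.714
Σ(x−M)² = 2209142.86; s = √(2209142.86/13) = 412.231
Cutoffs: 610.714 ± 2·412.231 → [-213.7, 1435.2]
Outside: 2024 → excluded.
Retained (n=13): Σ = 6526, mean = 6526/13 = 502.000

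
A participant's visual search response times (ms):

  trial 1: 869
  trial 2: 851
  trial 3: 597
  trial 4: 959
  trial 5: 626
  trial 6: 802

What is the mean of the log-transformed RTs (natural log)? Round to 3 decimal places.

6.650

ln(RT): 6.7673, 6.7464, 6.3919, 6.8659, 6.4394, 6.6871
Σ ln(RT) = 39.8980
Mean = 39.8980/6 = 6.64967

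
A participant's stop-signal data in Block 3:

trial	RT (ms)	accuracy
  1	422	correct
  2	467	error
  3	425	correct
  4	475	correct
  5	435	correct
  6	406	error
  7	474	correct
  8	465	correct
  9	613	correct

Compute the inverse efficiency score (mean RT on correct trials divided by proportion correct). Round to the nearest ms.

608 ms

Correct trials (n=7): 422, 425, 475, 435, 474, 465, 613
Mean correct RT = 3309/7 = 472.7143 ms
Proportion correct = 7/9
IES = 472.7143 / (7/9) = 607.776 ms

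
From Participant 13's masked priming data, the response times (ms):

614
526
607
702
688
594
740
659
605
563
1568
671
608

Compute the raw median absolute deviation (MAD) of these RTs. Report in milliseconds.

51 ms

Sorted: 526, 563, 594, 605, 607, 608, 614, 659, 671, 688, 702, 740, 1568 → median = 614
|x − 614|: 0, 88, 7, 88, 74, 20, 126, 45, 9, 51, 954, 57, 6
Sorted deviations: 0, 6, 7, 9, 20, 45, 51, 57, 74, 88, 88, 126, 954 → MAD = 51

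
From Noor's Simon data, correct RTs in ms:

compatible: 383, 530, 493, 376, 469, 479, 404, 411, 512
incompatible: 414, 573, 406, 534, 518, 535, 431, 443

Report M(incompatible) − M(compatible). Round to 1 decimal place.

M(compatible) = 4057/9 = 450.778
M(incompatible) = 3854/8 = 481.750
Difference = 481.750 − 450.778 = 30.972 ms

31.0 ms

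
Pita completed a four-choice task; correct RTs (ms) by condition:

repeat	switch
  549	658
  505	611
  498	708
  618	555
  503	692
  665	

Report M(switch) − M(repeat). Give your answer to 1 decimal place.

M(repeat) = 3338/6 = 556.333
M(switch) = 3224/5 = 644.800
Difference = 644.800 − 556.333 = 88.467 ms

88.5 ms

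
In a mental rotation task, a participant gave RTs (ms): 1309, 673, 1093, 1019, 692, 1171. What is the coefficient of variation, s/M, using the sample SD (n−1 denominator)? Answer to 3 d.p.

n = 6, Σ = 5957, M = 992.8333
Σ(x−M)² = 335216.833; s = √(335216.833/5) = 258.9273
CV = 258.9273 / 992.8333 = 0.26080

0.261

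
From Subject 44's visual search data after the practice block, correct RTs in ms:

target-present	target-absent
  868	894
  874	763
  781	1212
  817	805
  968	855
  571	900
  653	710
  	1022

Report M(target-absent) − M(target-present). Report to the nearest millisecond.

105 ms

M(target-present) = 5532/7 = 790.286
M(target-absent) = 7161/8 = 895.125
Difference = 895.125 − 790.286 = 104.839 ms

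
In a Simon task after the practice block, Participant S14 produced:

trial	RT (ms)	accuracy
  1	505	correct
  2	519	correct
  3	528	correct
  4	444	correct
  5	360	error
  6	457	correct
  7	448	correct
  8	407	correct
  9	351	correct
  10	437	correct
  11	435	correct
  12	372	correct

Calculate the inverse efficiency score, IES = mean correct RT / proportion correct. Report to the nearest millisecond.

486 ms

Correct trials (n=11): 505, 519, 528, 444, 457, 448, 407, 351, 437, 435, 372
Mean correct RT = 4903/11 = 445.7273 ms
Proportion correct = 11/12
IES = 445.7273 / (11/12) = 486.248 ms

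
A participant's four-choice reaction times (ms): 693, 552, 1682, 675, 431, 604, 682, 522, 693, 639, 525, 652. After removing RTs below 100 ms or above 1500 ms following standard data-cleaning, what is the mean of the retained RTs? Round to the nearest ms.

606 ms

Excluded: 1682
Retained (n=11): Σ = 6668
Mean = 6668/11 = 606.1818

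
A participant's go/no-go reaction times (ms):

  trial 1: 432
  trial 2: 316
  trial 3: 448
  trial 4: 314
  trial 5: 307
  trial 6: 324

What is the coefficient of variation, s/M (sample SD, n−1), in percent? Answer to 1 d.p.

18.2%

n = 6, Σ = 2141, M = 356.8333
Σ(x−M)² = 21024.833; s = √(21024.833/5) = 64.8457
CV = 64.8457 / 356.8333 = 0.18173 = 18.173%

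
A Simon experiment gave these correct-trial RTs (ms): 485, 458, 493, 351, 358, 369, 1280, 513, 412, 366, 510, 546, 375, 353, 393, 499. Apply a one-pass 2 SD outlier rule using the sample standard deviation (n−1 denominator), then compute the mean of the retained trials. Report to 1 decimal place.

n = 16, ΣRT = 7761, M = 485.062
Σ(x−M)² = 743162.94; s = √(743162.94/15) = 222.585
Cutoffs: 485.062 ± 2·222.585 → [39.9, 930.2]
Outside: 1280 → excluded.
Retained (n=15): Σ = 6481, mean = 6481/15 = 432.067

432.1 ms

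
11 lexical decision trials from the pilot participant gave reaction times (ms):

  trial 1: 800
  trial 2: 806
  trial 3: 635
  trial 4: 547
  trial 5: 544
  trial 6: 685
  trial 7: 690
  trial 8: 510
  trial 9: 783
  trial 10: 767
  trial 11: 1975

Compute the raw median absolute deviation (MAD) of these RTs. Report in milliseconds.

Sorted: 510, 544, 547, 635, 685, 690, 767, 783, 800, 806, 1975 → median = 690
|x − 690|: 110, 116, 55, 143, 146, 5, 0, 180, 93, 77, 1285
Sorted deviations: 0, 5, 55, 77, 93, 110, 116, 143, 146, 180, 1285 → MAD = 110

110 ms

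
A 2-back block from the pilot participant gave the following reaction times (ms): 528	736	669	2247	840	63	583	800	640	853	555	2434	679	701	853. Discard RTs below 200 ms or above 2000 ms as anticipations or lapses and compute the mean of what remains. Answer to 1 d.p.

703.1 ms

Excluded: 63, 2247, 2434
Retained (n=12): Σ = 8437
Mean = 8437/12 = 703.0833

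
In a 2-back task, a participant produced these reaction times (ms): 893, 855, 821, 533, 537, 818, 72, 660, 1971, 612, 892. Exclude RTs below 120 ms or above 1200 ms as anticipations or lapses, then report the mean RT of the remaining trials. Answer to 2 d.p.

735.67 ms

Excluded: 72, 1971
Retained (n=9): Σ = 6621
Mean = 6621/9 = 735.6667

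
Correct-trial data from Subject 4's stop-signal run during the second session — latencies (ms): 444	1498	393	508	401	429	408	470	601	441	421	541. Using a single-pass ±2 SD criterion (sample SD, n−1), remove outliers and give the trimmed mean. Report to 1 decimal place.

n = 12, ΣRT = 6555, M = 546.250
Σ(x−M)² = 1030794.25; s = √(1030794.25/11) = 306.119
Cutoffs: 546.250 ± 2·306.119 → [-66.0, 1158.5]
Outside: 1498 → excluded.
Retained (n=11): Σ = 5057, mean = 5057/11 = 459.727

459.7 ms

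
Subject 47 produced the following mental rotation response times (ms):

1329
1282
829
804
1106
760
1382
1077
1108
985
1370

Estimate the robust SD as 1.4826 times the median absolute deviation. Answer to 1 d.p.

Sorted: 760, 804, 829, 985, 1077, 1106, 1108, 1282, 1329, 1370, 1382 → median = 1106
|x − 1106| sorted: 0, 2, 29, 121, 176, 223, 264, 276, 277, 302, 346 → MAD = 223
Robust SD ≈ 1.4826 × 223 = 330.620

330.6 ms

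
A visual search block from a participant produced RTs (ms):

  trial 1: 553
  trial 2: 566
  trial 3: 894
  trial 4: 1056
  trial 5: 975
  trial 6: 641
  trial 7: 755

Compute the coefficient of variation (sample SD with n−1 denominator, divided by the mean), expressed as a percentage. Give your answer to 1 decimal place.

n = 7, Σ = 5440, M = 777.1429
Σ(x−M)² = 244410.857; s = √(244410.857/6) = 201.8295
CV = 201.8295 / 777.1429 = 0.25971 = 25.971%

26.0%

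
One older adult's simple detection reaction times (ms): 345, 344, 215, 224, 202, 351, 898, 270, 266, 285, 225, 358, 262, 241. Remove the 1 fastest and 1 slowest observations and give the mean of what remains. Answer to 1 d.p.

282.2 ms

Sorted: 202, 215, 224, 225, 241, 262, 266, 270, 285, 344, 345, 351, 358, 898
Drop lowest 1 (202) and highest 1 (898)
Remaining (n=12): Σ = 3386, mean = 3386/12 = 282.167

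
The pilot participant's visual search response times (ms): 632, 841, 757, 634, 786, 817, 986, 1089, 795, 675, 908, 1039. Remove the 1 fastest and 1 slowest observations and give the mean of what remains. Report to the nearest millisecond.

Sorted: 632, 634, 675, 757, 786, 795, 817, 841, 908, 986, 1039, 1089
Drop lowest 1 (632) and highest 1 (1089)
Remaining (n=10): Σ = 8238, mean = 8238/10 = 823.800

824 ms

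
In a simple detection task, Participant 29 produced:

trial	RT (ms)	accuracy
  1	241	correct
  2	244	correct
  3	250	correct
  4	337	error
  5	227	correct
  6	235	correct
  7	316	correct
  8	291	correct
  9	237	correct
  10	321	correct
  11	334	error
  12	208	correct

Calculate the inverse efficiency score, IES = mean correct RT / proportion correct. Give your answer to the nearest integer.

Correct trials (n=10): 241, 244, 250, 227, 235, 316, 291, 237, 321, 208
Mean correct RT = 2570/10 = 257.0000 ms
Proportion correct = 10/12
IES = 257.0000 / (10/12) = 308.400 ms

308 ms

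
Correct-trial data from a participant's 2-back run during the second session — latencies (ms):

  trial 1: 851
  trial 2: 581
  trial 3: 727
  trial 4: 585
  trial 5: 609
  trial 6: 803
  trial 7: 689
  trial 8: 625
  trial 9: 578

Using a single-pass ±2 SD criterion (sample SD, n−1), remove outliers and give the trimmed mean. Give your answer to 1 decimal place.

672.0 ms

n = 9, ΣRT = 6048, M = 672.000
Σ(x−M)² = 83380.00; s = √(83380.00/8) = 102.091
Cutoffs: 672.000 ± 2·102.091 → [467.8, 876.2]
No RTs fall outside the cutoffs; all 9 retained. Mean = 6048/9 = 672.000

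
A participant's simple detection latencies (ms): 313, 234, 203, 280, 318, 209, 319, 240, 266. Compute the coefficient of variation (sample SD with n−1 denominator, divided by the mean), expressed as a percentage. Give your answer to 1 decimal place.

n = 9, Σ = 2382, M = 264.6667
Σ(x−M)² = 16820.000; s = √(16820.000/8) = 45.8530
CV = 45.8530 / 264.6667 = 0.17325 = 17.325%

17.3%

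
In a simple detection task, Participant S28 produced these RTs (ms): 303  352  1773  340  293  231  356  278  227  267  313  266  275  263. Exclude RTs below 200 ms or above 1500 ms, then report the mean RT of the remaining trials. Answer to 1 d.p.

289.5 ms

Excluded: 1773
Retained (n=13): Σ = 3764
Mean = 3764/13 = 289.5385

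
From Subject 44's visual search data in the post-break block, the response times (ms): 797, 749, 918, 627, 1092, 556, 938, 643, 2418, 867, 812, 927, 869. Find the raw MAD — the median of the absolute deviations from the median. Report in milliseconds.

Sorted: 556, 627, 643, 749, 797, 812, 867, 869, 918, 927, 938, 1092, 2418 → median = 867
|x − 867|: 70, 118, 51, 240, 225, 311, 71, 224, 1551, 0, 55, 60, 2
Sorted deviations: 0, 2, 51, 55, 60, 70, 71, 118, 224, 225, 240, 311, 1551 → MAD = 71

71 ms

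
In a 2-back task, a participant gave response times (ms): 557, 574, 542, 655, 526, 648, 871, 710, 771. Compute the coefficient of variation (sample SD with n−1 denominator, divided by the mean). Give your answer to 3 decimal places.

0.179

n = 9, Σ = 5854, M = 650.4444
Σ(x−M)² = 108574.222; s = √(108574.222/8) = 116.4980
CV = 116.4980 / 650.4444 = 0.17911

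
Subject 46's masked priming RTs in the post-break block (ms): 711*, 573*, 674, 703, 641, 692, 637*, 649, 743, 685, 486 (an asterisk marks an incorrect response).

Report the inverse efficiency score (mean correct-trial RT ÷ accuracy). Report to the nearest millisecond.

Correct trials (n=8): 674, 703, 641, 692, 649, 743, 685, 486
Mean correct RT = 5273/8 = 659.1250 ms
Proportion correct = 8/11
IES = 659.1250 / (8/11) = 906.297 ms

906 ms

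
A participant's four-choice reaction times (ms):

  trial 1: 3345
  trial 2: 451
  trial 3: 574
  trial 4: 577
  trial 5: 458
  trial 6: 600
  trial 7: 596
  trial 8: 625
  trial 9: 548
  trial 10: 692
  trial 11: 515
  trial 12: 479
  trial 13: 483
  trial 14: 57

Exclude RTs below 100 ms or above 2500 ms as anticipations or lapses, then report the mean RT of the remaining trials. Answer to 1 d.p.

Excluded: 57, 3345
Retained (n=12): Σ = 6598
Mean = 6598/12 = 549.8333

549.8 ms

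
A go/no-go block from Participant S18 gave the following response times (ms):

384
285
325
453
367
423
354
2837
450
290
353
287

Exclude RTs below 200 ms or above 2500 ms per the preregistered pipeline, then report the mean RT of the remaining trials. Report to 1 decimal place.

Excluded: 2837
Retained (n=11): Σ = 3971
Mean = 3971/11 = 361.0000

361.0 ms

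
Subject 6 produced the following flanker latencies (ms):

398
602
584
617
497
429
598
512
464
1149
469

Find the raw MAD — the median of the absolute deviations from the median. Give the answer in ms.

Sorted: 398, 429, 464, 469, 497, 512, 584, 598, 602, 617, 1149 → median = 512
|x − 512|: 114, 90, 72, 105, 15, 83, 86, 0, 48, 637, 43
Sorted deviations: 0, 15, 43, 48, 72, 83, 86, 90, 105, 114, 637 → MAD = 83

83 ms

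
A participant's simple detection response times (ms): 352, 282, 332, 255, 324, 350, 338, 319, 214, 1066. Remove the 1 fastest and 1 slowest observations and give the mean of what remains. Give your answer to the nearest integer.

Sorted: 214, 255, 282, 319, 324, 332, 338, 350, 352, 1066
Drop lowest 1 (214) and highest 1 (1066)
Remaining (n=8): Σ = 2552, mean = 2552/8 = 319.000

319 ms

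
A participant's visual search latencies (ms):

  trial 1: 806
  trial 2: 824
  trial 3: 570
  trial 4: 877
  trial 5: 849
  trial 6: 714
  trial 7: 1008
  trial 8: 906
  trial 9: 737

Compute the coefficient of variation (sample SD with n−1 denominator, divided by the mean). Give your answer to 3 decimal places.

n = 9, Σ = 7291, M = 810.1111
Σ(x−M)² = 126786.889; s = √(126786.889/8) = 125.8903
CV = 125.8903 / 810.1111 = 0.15540

0.155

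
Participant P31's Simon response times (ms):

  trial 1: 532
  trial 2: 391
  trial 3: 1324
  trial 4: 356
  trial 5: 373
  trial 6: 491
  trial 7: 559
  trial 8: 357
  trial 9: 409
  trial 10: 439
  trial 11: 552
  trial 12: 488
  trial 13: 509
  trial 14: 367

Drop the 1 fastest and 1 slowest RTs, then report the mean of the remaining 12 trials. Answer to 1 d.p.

455.6 ms

Sorted: 356, 357, 367, 373, 391, 409, 439, 488, 491, 509, 532, 552, 559, 1324
Drop lowest 1 (356) and highest 1 (1324)
Remaining (n=12): Σ = 5467, mean = 5467/12 = 455.583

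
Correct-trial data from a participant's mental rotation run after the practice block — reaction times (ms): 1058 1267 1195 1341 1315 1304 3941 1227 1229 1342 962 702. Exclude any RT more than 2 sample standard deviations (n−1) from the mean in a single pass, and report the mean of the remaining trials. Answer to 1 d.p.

1176.5 ms

n = 12, ΣRT = 16883, M = 1406.917
Σ(x−M)² = 7394288.92; s = √(7394288.92/11) = 819.883
Cutoffs: 1406.917 ± 2·819.883 → [-232.8, 3046.7]
Outside: 3941 → excluded.
Retained (n=11): Σ = 12942, mean = 12942/11 = 1176.545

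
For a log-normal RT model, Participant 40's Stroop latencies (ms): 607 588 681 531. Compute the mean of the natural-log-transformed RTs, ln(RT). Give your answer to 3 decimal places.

ln(RT): 6.4085, 6.3767, 6.5236, 6.2748
Σ ln(RT) = 25.5836
Mean = 25.5836/4 = 6.39590

6.396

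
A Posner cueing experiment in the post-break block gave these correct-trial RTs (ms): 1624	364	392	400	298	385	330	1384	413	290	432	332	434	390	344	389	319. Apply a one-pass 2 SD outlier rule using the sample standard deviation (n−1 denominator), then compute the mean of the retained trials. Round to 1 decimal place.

367.5 ms

n = 17, ΣRT = 8520, M = 501.176
Σ(x−M)² = 2338288.47; s = √(2338288.47/16) = 382.287
Cutoffs: 501.176 ± 2·382.287 → [-263.4, 1265.7]
Outside: 1384, 1624 → excluded.
Retained (n=15): Σ = 5512, mean = 5512/15 = 367.467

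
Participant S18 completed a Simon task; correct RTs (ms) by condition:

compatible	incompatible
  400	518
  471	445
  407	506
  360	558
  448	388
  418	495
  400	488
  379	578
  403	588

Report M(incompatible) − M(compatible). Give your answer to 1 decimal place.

M(compatible) = 3686/9 = 409.556
M(incompatible) = 4564/9 = 507.111
Difference = 507.111 − 409.556 = 97.556 ms

97.6 ms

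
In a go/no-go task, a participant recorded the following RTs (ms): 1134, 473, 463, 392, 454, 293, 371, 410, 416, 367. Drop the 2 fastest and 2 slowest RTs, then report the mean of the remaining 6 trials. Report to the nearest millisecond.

Sorted: 293, 367, 371, 392, 410, 416, 454, 463, 473, 1134
Drop lowest 2 (293, 367) and highest 2 (473, 1134)
Remaining (n=6): Σ = 2506, mean = 2506/6 = 417.667

418 ms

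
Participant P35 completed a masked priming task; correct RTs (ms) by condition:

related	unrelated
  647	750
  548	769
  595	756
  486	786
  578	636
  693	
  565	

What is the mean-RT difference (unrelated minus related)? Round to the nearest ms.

152 ms

M(related) = 4112/7 = 587.429
M(unrelated) = 3697/5 = 739.400
Difference = 739.400 − 587.429 = 151.971 ms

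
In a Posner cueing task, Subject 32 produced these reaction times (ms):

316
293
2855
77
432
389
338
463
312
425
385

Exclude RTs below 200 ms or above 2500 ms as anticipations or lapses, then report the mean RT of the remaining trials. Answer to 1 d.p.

Excluded: 77, 2855
Retained (n=9): Σ = 3353
Mean = 3353/9 = 372.5556

372.6 ms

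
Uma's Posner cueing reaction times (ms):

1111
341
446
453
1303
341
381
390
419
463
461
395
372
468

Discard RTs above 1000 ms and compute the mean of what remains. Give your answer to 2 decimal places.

410.83 ms

Excluded: 1111, 1303
Retained (n=12): Σ = 4930
Mean = 4930/12 = 410.8333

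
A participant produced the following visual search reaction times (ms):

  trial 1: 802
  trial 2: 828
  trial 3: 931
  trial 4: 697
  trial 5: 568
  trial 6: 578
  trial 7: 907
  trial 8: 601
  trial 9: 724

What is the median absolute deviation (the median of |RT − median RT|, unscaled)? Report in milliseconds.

123 ms

Sorted: 568, 578, 601, 697, 724, 802, 828, 907, 931 → median = 724
|x − 724|: 78, 104, 207, 27, 156, 146, 183, 123, 0
Sorted deviations: 0, 27, 78, 104, 123, 146, 156, 183, 207 → MAD = 123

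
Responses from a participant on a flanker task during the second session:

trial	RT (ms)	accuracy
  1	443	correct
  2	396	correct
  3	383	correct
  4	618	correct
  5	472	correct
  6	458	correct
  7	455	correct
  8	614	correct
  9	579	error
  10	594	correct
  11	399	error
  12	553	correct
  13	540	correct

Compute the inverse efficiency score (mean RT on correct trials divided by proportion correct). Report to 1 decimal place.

593.7 ms

Correct trials (n=11): 443, 396, 383, 618, 472, 458, 455, 614, 594, 553, 540
Mean correct RT = 5526/11 = 502.3636 ms
Proportion correct = 11/13
IES = 502.3636 / (11/13) = 593.702 ms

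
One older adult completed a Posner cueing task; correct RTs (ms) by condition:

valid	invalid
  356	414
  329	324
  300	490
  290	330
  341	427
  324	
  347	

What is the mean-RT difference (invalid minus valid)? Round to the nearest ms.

M(valid) = 2287/7 = 326.714
M(invalid) = 1985/5 = 397.000
Difference = 397.000 − 326.714 = 70.286 ms

70 ms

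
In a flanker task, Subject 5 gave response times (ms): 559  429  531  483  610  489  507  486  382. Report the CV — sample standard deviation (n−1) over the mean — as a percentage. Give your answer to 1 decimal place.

n = 9, Σ = 4476, M = 497.3333
Σ(x−M)² = 36098.000; s = √(36098.000/8) = 67.1733
CV = 67.1733 / 497.3333 = 0.13507 = 13.507%

13.5%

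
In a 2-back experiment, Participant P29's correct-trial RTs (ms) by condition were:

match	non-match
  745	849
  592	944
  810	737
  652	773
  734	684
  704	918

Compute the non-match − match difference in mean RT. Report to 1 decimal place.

M(match) = 4237/6 = 706.167
M(non-match) = 4905/6 = 817.500
Difference = 817.500 − 706.167 = 111.333 ms

111.3 ms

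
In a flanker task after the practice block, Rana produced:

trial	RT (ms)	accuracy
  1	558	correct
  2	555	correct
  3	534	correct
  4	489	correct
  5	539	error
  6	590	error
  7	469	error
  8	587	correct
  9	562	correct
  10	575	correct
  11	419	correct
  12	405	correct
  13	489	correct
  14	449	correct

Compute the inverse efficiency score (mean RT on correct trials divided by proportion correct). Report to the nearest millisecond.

Correct trials (n=11): 558, 555, 534, 489, 587, 562, 575, 419, 405, 489, 449
Mean correct RT = 5622/11 = 511.0909 ms
Proportion correct = 11/14
IES = 511.0909 / (11/14) = 650.479 ms

650 ms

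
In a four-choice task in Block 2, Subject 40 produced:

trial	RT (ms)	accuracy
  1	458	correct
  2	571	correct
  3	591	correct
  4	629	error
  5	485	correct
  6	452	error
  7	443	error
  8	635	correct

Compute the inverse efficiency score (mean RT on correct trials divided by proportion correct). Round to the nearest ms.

Correct trials (n=5): 458, 571, 591, 485, 635
Mean correct RT = 2740/5 = 548.0000 ms
Proportion correct = 5/8
IES = 548.0000 / (5/8) = 876.800 ms

877 ms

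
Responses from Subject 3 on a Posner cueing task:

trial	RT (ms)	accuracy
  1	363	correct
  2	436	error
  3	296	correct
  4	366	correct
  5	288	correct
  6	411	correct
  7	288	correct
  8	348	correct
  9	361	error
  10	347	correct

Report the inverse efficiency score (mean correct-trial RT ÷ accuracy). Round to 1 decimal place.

423.0 ms

Correct trials (n=8): 363, 296, 366, 288, 411, 288, 348, 347
Mean correct RT = 2707/8 = 338.3750 ms
Proportion correct = 8/10
IES = 338.3750 / (8/10) = 422.969 ms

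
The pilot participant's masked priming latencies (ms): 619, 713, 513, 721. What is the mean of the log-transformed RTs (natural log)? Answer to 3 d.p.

ln(RT): 6.4281, 6.5695, 6.2403, 6.5806
Σ ln(RT) = 25.8185
Mean = 25.8185/4 = 6.45463

6.455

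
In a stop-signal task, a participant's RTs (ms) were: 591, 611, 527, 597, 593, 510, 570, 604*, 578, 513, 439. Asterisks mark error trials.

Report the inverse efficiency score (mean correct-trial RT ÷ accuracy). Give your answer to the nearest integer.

608 ms

Correct trials (n=10): 591, 611, 527, 597, 593, 510, 570, 578, 513, 439
Mean correct RT = 5529/10 = 552.9000 ms
Proportion correct = 10/11
IES = 552.9000 / (10/11) = 608.190 ms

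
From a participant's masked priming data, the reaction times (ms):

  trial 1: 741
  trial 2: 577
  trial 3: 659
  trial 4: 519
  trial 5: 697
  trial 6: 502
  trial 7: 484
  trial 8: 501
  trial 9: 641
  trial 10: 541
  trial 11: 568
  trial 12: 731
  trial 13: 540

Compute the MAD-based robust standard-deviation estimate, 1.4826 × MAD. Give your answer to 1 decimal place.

99.3 ms

Sorted: 484, 501, 502, 519, 540, 541, 568, 577, 641, 659, 697, 731, 741 → median = 568
|x − 568| sorted: 0, 9, 27, 28, 49, 66, 67, 73, 84, 91, 129, 163, 173 → MAD = 67
Robust SD ≈ 1.4826 × 67 = 99.334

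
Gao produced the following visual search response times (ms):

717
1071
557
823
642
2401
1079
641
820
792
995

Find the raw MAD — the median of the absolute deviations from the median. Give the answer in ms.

178 ms

Sorted: 557, 641, 642, 717, 792, 820, 823, 995, 1071, 1079, 2401 → median = 820
|x − 820|: 103, 251, 263, 3, 178, 1581, 259, 179, 0, 28, 175
Sorted deviations: 0, 3, 28, 103, 175, 178, 179, 251, 259, 263, 1581 → MAD = 178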